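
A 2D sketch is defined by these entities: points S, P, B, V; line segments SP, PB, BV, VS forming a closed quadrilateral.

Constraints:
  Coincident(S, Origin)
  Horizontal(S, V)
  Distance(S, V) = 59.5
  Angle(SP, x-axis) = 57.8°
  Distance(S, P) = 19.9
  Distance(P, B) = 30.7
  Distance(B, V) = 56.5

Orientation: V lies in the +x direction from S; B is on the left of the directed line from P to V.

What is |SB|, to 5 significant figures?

50.544

S is at the origin; SV is horizontal with |SV| = 59.5 and V in +x, so V = (59.5, 0). SP runs at 57.8° with |SP| = 19.9, so P = (10.604, 16.839). B is determined by |PB| = 30.7 and |BV| = 56.5 together: it lies at the intersection of circle(P, 30.7) and circle(V, 56.5). With |PV| = 51.714, the foot of the radical line on PV is 4.1052 from P and the perpendicular offset is √(30.7² − 4.1052²) = 30.424. Taking the left-of-PV solution: B = (24.393, 44.269).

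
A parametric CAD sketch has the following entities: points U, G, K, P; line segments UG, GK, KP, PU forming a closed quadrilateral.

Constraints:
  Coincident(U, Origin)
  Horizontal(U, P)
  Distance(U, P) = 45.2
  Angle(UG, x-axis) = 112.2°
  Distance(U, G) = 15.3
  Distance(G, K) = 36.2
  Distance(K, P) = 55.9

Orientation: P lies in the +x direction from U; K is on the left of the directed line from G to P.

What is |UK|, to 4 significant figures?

47.08

U is at the origin; U and P share the same y with |UP| = 45.2 and P in +x, so P = (45.2, 0). UG runs at 112.2° with |UG| = 15.3, so G = (-5.781, 14.17). K is determined by |GK| = 36.2 and |KP| = 55.9 together: it lies at the intersection of circle(G, 36.2) and circle(P, 55.9). With |GP| = 52.91, the foot of the radical line on GP is 9.311 from G and the perpendicular offset is √(36.2² − 9.311²) = 34.98. Taking the left-of-GP solution: K = (12.56, 45.38).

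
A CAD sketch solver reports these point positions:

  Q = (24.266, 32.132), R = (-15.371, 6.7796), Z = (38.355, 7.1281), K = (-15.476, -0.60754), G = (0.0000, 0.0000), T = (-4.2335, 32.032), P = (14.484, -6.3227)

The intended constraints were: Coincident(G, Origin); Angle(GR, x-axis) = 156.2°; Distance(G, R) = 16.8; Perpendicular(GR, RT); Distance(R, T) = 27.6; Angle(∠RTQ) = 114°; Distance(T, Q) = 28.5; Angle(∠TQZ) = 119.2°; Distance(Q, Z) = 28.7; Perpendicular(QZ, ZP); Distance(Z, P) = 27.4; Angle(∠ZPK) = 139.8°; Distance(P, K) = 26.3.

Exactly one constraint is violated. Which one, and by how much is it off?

Distance(P, K) = 26.3 — off by 4.20.

G = (0.00, 0.00) ✓; GR at 156.2° ✓; |GR| = 16.80 ✓; ∠(GR, RT) = 90.00° ✓; |RT| = 27.60 ✓; ∠RTQ = 114.0° ✓; |TQ| = 28.50 ✓; ∠TQZ = 119.2° ✓; |QZ| = 28.70 ✓; ∠(QZ, ZP) = 90.00° ✓; |ZP| = 27.40 ✓; ∠ZPK = 139.8° ✓; |PK| = 30.50 ✗.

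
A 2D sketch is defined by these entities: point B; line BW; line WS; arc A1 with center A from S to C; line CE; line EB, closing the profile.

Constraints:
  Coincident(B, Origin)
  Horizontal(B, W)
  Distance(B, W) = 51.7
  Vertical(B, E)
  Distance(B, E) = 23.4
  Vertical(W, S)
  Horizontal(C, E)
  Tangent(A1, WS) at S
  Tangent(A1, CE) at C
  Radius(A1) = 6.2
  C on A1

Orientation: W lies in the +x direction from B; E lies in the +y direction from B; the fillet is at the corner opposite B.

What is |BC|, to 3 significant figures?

51.2

The virtual corner opposite B is at (51.7, 23.4). The tangent condition forces AS to be normal to WS and since A1 is tangent to CE there, AC ⟂ CE, with radius 6.2, so the center A sits 6.2 in from both sides at A = (45.5, 17.2). That places the tangent points at S = (51.7, 17.2) on WS and C = (45.5, 23.4) on CE. Then |BC| = |C − B| = 51.2.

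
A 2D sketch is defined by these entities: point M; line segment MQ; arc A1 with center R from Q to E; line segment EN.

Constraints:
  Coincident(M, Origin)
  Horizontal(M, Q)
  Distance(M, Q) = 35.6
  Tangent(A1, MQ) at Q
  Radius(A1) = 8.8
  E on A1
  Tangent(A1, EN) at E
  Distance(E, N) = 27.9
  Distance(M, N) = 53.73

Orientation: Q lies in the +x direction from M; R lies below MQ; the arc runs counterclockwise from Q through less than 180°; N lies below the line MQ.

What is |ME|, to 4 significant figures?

30.02

Checks: |RE| = 8.800 ✓; ∠(RE, EN) = 90.00° ✓; |EN| = 27.90 ✓; |MN| = 53.73 ✓.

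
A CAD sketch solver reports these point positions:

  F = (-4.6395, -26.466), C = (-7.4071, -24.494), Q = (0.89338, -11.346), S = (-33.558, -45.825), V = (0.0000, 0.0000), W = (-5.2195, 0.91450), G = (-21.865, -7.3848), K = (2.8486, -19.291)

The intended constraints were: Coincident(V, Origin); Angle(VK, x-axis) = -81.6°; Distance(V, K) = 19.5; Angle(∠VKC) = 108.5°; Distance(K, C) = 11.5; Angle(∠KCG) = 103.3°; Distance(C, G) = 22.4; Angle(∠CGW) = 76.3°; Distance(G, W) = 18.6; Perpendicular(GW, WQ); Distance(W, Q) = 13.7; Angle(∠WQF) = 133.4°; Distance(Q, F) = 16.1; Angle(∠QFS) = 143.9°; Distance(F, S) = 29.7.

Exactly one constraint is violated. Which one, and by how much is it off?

Distance(F, S) = 29.7 — off by 5.10.

V = (0.00, 0.00) ✓; VK at -81.60° ✓; |VK| = 19.50 ✓; ∠VKC = 108.5° ✓; |KC| = 11.50 ✓; ∠KCG = 103.3° ✓; |CG| = 22.40 ✓; ∠CGW = 76.30° ✓; |GW| = 18.60 ✓; ∠(GW, WQ) = 90.00° ✓; |WQ| = 13.70 ✓; ∠WQF = 133.4° ✓; |QF| = 16.10 ✓; ∠QFS = 143.9° ✓; |FS| = 34.80 ✗.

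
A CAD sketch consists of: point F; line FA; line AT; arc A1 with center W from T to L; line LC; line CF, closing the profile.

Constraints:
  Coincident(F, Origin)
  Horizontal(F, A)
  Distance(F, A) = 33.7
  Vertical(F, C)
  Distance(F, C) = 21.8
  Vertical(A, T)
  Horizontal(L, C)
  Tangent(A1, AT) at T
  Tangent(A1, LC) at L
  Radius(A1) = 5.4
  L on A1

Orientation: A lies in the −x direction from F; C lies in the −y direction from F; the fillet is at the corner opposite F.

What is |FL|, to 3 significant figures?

35.7

The virtual corner opposite F is at (-33.7, -21.8). The tangent condition forces WT to be normal to AT and tangency of A1 to LC means the radius WL is perpendicular to LC, with radius 5.4, so the center W sits 5.4 in from both sides at W = (-28.3, -16.4). That places the tangent points at T = (-33.7, -16.4) on AT and L = (-28.3, -21.8) on LC. Then |FL| = |L − F| = 35.7.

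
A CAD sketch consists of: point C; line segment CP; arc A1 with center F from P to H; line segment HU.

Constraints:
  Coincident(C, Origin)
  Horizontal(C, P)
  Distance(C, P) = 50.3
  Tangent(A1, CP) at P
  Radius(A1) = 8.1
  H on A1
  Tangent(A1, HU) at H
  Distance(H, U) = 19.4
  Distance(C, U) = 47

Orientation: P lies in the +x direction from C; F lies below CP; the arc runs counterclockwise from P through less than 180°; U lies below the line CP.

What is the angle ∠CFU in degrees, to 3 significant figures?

67.2°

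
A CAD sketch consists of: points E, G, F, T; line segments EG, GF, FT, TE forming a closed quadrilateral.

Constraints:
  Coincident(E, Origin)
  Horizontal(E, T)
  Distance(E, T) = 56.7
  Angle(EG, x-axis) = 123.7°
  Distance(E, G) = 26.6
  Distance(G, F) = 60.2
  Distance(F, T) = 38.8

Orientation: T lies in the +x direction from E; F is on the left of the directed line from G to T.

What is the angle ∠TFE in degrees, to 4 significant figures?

69.68°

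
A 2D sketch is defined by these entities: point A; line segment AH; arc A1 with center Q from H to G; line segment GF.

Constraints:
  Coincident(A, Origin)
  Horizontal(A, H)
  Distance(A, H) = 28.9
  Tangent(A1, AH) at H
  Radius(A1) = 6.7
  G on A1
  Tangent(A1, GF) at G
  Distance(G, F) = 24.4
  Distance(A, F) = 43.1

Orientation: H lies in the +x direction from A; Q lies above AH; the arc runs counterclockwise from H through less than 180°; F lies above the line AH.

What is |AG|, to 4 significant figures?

36.36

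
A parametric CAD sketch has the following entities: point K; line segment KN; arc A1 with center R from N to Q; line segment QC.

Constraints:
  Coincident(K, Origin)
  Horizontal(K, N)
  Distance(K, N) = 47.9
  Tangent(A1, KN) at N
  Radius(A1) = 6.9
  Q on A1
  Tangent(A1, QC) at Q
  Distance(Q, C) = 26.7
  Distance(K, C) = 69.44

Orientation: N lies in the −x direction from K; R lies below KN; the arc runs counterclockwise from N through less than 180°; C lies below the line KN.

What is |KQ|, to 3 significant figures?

54.7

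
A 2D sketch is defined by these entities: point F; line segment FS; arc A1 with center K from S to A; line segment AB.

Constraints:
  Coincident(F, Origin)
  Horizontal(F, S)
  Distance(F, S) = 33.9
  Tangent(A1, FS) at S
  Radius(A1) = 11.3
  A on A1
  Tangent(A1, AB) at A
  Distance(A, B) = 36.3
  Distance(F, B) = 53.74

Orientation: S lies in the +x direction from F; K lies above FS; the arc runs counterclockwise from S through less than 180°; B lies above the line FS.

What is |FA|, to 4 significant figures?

46.79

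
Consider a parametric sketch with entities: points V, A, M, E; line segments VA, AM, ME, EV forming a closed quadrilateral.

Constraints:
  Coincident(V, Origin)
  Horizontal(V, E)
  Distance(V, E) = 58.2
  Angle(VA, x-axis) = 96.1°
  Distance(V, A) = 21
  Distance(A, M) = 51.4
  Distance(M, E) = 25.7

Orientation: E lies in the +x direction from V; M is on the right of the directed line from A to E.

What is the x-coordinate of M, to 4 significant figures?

36.19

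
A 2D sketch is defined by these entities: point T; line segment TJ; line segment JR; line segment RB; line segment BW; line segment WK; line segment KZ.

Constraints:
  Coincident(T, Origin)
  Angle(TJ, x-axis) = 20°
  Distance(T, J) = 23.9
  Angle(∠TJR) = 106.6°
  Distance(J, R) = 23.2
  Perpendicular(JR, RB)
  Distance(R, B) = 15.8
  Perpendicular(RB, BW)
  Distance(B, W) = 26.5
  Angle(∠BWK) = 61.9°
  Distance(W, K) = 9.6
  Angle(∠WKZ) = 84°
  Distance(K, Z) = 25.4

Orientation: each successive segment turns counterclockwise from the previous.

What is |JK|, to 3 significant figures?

7.43

T is at the origin; TJ runs at 20.0° with length 23.9, so J = (22.5, 8.17). ∠TJR = 106.6° gives JR at 93.4° from the x-axis; with |JR| = 23.2, R = (21.1, 31.3). The perpendicularity gives RB at right angles to JR, so RB runs at -177°; with |RB| = 15.8, B = (5.31, 30.4). RB ⟂ BW, so BW runs at -86.6°; with |BW| = 26.5, W = (6.88, 3.94). ∠BWK = 61.9° gives WK at 31.5° from the x-axis; with |WK| = 9.6, K = (15.1, 8.96). Then |JK| = |K − J| = 7.43.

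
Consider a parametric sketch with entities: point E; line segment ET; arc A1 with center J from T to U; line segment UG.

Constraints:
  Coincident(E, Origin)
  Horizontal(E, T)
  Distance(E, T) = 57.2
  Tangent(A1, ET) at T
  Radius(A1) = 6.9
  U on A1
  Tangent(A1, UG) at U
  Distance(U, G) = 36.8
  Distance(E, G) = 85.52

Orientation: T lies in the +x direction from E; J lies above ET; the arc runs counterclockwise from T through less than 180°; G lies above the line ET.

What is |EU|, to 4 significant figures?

63.87

E is at the origin; E and T share the same y with |ET| = 57.2 and T on the +x side, so T = (57.20, 0.000). Tangency of A1 to ET means the radius JT is perpendicular to ET, so J = T + (0, 6.9) = (57.20, 6.900). Since JU ⟂ UG (tangency), |JG| = √(6.9² + 36.8²) = 37.44 regardless of where U sits on A1. So G lies on both circle(E, 85.52) and circle(J, 37.44); the above-ET intersection is G = (75.95, 39.31). U is the foot of the tangent from G: U = (63.71, 4.604).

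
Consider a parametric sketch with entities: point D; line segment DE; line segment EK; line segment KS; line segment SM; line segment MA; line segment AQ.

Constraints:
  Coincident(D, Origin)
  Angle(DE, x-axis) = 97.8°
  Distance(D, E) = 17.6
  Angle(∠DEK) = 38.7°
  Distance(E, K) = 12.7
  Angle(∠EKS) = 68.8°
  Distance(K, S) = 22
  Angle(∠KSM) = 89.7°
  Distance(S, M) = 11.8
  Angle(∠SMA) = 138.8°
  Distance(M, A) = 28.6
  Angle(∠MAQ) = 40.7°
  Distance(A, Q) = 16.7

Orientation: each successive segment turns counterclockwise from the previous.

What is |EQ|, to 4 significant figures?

4.878

∠SMA = 138.8° gives MA at 121.8° from the x-axis; with |MA| = 28.6, A = (-0.3688, 38.78). ∠MAQ = 40.7° gives AQ at -98.90° from the x-axis; with |AQ| = 16.7, Q = (-2.952, 22.28). Then |EQ| = |Q − E| = 4.878.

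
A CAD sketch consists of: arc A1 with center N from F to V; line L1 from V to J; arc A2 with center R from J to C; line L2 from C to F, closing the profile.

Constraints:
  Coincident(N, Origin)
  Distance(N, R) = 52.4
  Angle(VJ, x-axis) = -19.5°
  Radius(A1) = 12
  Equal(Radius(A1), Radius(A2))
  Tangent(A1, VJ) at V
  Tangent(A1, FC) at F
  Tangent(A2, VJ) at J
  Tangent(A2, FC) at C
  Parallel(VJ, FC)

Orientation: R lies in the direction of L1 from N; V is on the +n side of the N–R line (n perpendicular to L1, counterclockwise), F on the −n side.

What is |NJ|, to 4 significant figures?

53.76

The slot axis is L1's direction at -19.5°, so u = (cos -19.5°, sin -19.5°) = (0.9426, -0.3338) and n = (−sin -19.5°, cos -19.5°) = (0.3338, 0.9426). N is at the origin and R lies 52.4 along u from N, so R = 52.4·u = (49.39, -17.49). Tangency of A1 to both parallel lines with radius 12.0 puts V and F at N ± 12.0·n: V = (4.006, 11.31), F = (-4.006, -11.31). Equal radii place J and C the same way about R: J = R + 12.0·n = (53.40, -6.180), C = R − 12.0·n = (45.39, -28.80). Then |NJ| = |J − N| = 53.76.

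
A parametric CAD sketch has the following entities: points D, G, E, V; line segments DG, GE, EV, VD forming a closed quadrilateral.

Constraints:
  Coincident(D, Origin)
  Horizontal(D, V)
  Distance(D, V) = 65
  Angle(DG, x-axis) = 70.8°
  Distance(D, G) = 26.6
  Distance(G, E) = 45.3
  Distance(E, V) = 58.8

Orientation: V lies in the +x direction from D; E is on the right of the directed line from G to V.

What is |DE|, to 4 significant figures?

22.41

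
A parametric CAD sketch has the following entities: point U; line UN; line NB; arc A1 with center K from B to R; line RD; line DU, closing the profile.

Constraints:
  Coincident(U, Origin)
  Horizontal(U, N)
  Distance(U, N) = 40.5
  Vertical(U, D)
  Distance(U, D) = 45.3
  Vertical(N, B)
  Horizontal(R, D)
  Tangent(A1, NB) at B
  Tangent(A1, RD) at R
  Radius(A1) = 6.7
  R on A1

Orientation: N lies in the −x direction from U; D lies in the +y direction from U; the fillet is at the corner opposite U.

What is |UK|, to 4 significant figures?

51.31

U is at the origin; U and N share the same y with |UN| = 40.5 and N on the −x side, so N = (-40.50, 0.000). U and D share the same x with |UD| = 45.3 and D on the +y side, so D = (0.000, 45.30). The virtual corner opposite U is at (-40.50, 45.30). Tangency of A1 to NB means the radius KB is perpendicular to NB and tangency of A1 to RD means the radius KR is perpendicular to RD, with radius 6.7, so the center K sits 6.7 in from both sides at K = (-33.80, 38.60). Then |UK| = |K − U| = 51.31.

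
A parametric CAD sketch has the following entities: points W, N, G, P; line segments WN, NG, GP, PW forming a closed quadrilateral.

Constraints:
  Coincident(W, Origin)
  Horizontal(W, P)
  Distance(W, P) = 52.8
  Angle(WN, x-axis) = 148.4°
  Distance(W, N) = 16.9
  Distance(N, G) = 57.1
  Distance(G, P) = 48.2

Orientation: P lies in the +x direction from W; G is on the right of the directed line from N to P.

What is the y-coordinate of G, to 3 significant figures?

-36.1

W is at the origin; W and P share the same y with |WP| = 52.8 and P in +x, so P = (52.8, 0). WN runs at 148.4° with |WN| = 16.9, so N = (-14.4, 8.86). G is determined by |NG| = 57.1 and |GP| = 48.2 together: it lies at the intersection of circle(N, 57.1) and circle(P, 48.2). With |NP| = 67.8, the foot of the radical line on NP is 40.8 from N and the perpendicular offset is √(57.1² − 40.8²) = 39.9. Taking the right-of-NP solution: G = (20.8, -36.1).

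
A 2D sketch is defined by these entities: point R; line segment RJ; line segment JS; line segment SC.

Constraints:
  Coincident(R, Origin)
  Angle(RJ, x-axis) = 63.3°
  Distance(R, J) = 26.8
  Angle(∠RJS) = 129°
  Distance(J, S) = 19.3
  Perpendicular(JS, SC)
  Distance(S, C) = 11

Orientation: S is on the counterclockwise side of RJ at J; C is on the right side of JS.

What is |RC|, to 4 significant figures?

48.18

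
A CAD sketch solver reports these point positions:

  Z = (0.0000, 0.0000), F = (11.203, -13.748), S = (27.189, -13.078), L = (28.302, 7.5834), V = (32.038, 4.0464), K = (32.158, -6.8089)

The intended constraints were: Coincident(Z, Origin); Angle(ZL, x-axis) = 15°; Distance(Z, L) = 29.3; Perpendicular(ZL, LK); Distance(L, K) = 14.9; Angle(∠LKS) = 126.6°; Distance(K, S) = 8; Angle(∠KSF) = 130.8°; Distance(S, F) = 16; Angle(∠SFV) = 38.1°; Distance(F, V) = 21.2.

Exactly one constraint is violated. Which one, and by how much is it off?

Distance(F, V) = 21.2 — off by 6.20.

Z = (0.00, 0.00) ✓; ZL at 15.00° ✓; |ZL| = 29.30 ✓; ∠(ZL, LK) = 90.00° ✓; |LK| = 14.90 ✓; ∠LKS = 126.6° ✓; |KS| = 8.000 ✓; ∠KSF = 130.8° ✓; |SF| = 16.00 ✓; ∠SFV = 38.10° ✓; |FV| = 27.40 ✗.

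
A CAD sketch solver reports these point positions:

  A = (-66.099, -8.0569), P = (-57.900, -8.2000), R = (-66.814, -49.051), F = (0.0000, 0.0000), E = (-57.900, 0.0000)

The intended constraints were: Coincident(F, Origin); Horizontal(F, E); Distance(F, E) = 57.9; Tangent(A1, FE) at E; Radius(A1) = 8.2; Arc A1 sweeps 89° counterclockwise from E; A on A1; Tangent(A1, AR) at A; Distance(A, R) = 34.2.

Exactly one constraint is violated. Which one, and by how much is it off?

Distance(A, R) = 34.2 — off by 6.80.

F = (0.00, 0.00) ✓; F.y = 0.00, E.y = 0.00 ✓; |FE| = 57.90 ✓; ∠(PE, EF) = 90.00° ✓; |PE| = 8.200 ✓; bearing(P→A) − bearing(P→E) = 89.00° ✓; |PA| = 8.200 ✓; ∠(PA, AR) = 90.00° ✓; |AR| = 41.00 ✗.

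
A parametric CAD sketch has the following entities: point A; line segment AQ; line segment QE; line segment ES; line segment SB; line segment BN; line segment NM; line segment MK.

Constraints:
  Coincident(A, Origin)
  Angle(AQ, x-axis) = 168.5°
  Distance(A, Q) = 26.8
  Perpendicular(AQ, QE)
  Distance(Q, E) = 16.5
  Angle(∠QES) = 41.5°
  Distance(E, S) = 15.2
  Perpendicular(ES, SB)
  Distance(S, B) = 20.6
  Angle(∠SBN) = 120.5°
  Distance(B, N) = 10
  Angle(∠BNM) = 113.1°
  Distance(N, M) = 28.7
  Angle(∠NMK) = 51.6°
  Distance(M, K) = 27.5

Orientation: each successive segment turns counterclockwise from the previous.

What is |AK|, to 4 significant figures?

22.71

A is at the origin; AQ runs at 168.5° with length 26.8, so Q = (-26.26, 5.343). The perpendicularity gives QE at right angles to AQ, so QE runs at -101.5°; with |QE| = 16.5, E = (-29.55, -10.83). ∠QES = 41.5° gives ES at 37.00° from the x-axis; with |ES| = 15.2, S = (-17.41, -1.678). ES is perpendicular to SB, so SB runs at 127.0°; with |SB| = 20.6, B = (-29.81, 14.77). ∠SBN = 120.5° gives BN at -173.5° from the x-axis; with |BN| = 10.0, N = (-39.75, 13.64). ∠BNM = 113.1° gives NM at -106.6° from the x-axis; with |NM| = 28.7, M = (-47.94, -13.86). ∠NMK = 51.6° gives MK at 21.80° from the x-axis; with |MK| = 27.5, K = (-22.41, -3.649). Then |AK| = |K − A| = 22.71.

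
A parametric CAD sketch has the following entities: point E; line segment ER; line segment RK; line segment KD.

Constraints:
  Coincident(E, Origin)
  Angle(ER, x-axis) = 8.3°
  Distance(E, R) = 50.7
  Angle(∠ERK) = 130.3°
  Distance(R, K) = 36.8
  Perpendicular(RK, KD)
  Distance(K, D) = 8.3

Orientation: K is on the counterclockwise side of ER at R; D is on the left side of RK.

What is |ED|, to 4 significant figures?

75.93

E is at the origin; ER runs at 8.3° with length 50.7, so R = 50.7·(cos 8.3°, sin 8.3°) = (50.17, 7.319). ∠ERK = 130.3°, so RK runs at 8.3° + (180° − 130.3°) = 58.00° from the x-axis; with |RK| = 36.8, K = R + 36.8·(cos 58.00°, sin 58.00°) = (69.67, 38.53). RK ⟂ KD; with |KD| = 8.3 on the left of RK, D = K + 8.3·(-0.8480, 0.5299) = (62.63, 42.93). Then |ED| = |D − E| = 75.93.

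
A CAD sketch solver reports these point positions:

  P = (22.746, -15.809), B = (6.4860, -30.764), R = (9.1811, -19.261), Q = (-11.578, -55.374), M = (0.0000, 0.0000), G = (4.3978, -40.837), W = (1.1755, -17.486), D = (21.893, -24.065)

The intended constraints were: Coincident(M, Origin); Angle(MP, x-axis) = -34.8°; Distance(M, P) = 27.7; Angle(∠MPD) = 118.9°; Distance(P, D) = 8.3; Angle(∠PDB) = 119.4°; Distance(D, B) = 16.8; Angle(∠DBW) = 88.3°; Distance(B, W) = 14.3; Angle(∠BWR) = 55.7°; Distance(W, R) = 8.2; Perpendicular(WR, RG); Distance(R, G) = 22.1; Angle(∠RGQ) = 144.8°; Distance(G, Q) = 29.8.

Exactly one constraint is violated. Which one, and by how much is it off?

Distance(G, Q) = 29.8 — off by 8.20.

M = (0.00, 0.00) ✓; MP at -34.80° ✓; |MP| = 27.70 ✓; ∠MPD = 118.9° ✓; |PD| = 8.300 ✓; ∠PDB = 119.4° ✓; |DB| = 16.80 ✓; ∠DBW = 88.30° ✓; |BW| = 14.30 ✓; ∠BWR = 55.70° ✓; |WR| = 8.200 ✓; ∠(WR, RG) = 90.00° ✓; |RG| = 22.10 ✓; ∠RGQ = 144.8° ✓; |GQ| = 21.60 ✗.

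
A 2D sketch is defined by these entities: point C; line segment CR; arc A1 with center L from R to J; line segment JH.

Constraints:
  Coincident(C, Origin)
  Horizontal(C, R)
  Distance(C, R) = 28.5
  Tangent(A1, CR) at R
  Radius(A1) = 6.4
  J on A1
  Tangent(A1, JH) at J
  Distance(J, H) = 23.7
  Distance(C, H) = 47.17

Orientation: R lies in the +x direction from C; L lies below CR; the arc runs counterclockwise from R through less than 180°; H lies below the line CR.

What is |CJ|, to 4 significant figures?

25.33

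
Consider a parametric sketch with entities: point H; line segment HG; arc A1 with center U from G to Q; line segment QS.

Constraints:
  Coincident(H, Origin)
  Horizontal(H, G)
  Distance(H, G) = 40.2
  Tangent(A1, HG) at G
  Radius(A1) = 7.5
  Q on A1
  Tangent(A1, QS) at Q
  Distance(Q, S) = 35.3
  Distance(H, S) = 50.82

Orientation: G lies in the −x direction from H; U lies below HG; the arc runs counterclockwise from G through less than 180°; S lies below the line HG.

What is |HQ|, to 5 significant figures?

48.024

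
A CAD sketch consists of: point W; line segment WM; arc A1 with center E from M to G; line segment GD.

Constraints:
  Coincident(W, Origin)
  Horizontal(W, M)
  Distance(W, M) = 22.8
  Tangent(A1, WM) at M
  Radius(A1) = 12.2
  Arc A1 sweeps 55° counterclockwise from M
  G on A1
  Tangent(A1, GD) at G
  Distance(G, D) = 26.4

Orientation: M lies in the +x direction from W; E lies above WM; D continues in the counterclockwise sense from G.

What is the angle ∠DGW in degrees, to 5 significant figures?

134.01°

On A1, M sits at bearing -90° from E; a 55° counterclockwise sweep puts G at bearing -35°, so G = E + 12.2·(cos -35°, sin -35°) = (32.794, 5.2024). The tangent condition forces EG to be normal to GD, so GD runs along (−sin -35°, cos -35°); with |GD| = 26.4, D = (47.936, 26.828). Then cos ∠DGW = GD·GW / (|GD||GW|), giving 134.01°.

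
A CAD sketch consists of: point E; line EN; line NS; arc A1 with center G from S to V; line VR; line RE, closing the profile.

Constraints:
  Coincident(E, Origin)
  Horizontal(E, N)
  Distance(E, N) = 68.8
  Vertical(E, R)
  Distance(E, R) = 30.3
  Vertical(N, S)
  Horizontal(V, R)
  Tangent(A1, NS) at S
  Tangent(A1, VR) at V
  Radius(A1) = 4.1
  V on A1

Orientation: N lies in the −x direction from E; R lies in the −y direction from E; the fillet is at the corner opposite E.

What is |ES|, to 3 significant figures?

73.6

E is at the origin; E and N share the same y with |EN| = 68.8 and N on the −x side, so N = (-68.8, 0.00). ER is vertical with |ER| = 30.3 and R on the −y side, so R = (0.00, -30.3). The virtual corner opposite E is at (-68.8, -30.3). Tangency of A1 to NS means the radius GS is perpendicular to NS and since A1 is tangent to VR there, GV ⟂ VR, with radius 4.1, so the center G sits 4.1 in from both sides at G = (-64.7, -26.2). That places the tangent points at S = (-68.8, -26.2) on NS and V = (-64.7, -30.3) on VR. Then |ES| = |S − E| = 73.6.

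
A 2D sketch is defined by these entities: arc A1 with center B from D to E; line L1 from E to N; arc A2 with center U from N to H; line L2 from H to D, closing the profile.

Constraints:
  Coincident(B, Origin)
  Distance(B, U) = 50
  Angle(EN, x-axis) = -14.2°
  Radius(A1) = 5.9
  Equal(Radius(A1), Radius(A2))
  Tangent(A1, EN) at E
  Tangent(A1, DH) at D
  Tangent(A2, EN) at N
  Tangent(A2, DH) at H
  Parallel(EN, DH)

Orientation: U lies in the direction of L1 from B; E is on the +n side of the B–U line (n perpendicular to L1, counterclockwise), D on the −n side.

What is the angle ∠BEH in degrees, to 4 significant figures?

76.72°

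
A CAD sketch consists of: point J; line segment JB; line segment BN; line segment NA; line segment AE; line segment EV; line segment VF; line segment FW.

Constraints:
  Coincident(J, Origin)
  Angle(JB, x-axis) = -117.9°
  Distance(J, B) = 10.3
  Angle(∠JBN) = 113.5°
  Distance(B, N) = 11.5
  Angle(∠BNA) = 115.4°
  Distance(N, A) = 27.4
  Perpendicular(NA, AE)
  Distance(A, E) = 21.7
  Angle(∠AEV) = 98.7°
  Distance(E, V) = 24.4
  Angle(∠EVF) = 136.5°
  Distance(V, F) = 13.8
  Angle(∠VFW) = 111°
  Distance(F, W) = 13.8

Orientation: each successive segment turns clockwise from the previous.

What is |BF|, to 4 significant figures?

7.779

J is at the origin; JB runs at -117.9° with length 10.3, so B = (-4.820, -9.103). ∠JBN = 113.5° gives BN at 175.6° from the x-axis; with |BN| = 11.5, N = (-16.29, -8.221). ∠BNA = 115.4° gives NA at 111.0° from the x-axis; with |NA| = 27.4, A = (-26.11, 17.36). NA is perpendicular to AE, so AE runs at 21.00°; with |AE| = 21.7, E = (-5.846, 25.14). ∠AEV = 98.7° gives EV at -60.30° from the x-axis; with |EV| = 24.4, V = (6.243, 3.942). ∠EVF = 136.5° gives VF at -103.8° from the x-axis; with |VF| = 13.8, F = (2.951, -9.460). Then |BF| = |F − B| = 7.779.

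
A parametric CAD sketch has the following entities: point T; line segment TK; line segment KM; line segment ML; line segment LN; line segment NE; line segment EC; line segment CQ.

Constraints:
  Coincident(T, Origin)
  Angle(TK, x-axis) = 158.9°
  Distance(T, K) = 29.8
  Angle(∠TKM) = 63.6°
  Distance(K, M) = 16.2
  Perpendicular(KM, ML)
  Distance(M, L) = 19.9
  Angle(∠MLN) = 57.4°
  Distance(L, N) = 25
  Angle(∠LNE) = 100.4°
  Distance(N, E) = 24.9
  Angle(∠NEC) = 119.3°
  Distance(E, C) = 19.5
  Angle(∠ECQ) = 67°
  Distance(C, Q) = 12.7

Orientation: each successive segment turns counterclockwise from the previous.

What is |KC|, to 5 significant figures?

30.551

∠LNE = 100.4° gives NE at -152.50° from the x-axis; with |NE| = 24.9, E = (-43.934, 4.6649). ∠NEC = 119.3° gives EC at -91.800° from the x-axis; with |EC| = 19.5, C = (-44.547, -14.825). Then |KC| = |C − K| = 30.551.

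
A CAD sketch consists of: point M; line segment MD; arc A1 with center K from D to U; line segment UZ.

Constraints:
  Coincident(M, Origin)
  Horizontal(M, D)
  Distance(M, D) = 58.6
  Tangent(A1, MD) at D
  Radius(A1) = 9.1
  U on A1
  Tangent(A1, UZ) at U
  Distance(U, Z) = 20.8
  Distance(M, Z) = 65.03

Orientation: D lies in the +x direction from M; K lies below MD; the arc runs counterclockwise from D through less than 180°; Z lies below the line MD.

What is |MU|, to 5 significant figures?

51.430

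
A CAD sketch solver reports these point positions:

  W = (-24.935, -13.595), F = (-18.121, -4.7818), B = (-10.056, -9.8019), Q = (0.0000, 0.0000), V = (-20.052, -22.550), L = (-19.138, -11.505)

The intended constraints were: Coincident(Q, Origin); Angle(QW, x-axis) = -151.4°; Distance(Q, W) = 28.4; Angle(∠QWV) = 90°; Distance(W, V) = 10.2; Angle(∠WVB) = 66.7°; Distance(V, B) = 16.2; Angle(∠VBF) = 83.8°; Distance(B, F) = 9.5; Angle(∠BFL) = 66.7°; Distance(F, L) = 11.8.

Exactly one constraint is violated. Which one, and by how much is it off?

Distance(F, L) = 11.8 — off by 5.00.

Q = (0.00, 0.00) ✓; QW at -151.4° ✓; |QW| = 28.40 ✓; ∠QWV = 90.00° ✓; |WV| = 10.20 ✓; ∠WVB = 66.70° ✓; |VB| = 16.20 ✓; ∠VBF = 83.80° ✓; |BF| = 9.500 ✓; ∠BFL = 66.70° ✓; |FL| = 6.800 ✗.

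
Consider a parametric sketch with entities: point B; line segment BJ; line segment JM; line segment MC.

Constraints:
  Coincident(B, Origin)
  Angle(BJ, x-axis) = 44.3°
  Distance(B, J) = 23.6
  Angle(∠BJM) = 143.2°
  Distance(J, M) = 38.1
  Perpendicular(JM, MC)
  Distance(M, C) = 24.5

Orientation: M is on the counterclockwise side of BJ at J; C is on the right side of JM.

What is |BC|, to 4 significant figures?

68.86

∠BJM = 143.2°, so JM runs at 44.3° + (180° − 143.2°) = 81.10° from the x-axis; with |JM| = 38.1, M = J + 38.1·(cos 81.10°, sin 81.10°) = (22.78, 54.12). JM is perpendicular to MC; with |MC| = 24.5 on the right of JM, C = M + 24.5·(0.9880, -0.1547) = (46.99, 50.33). Then |BC| = |C − B| = 68.86.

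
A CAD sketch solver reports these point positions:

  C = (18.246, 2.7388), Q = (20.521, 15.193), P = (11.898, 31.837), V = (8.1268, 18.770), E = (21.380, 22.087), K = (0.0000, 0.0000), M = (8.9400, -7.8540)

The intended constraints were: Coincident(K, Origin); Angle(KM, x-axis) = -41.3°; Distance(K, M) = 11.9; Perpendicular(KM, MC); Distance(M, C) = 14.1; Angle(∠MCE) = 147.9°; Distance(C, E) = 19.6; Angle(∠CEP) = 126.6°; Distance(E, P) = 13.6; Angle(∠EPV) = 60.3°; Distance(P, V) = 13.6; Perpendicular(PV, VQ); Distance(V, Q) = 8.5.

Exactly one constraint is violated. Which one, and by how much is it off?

Distance(V, Q) = 8.5 — off by 4.40.

K = (0.00, 0.00) ✓; KM at -41.30° ✓; |KM| = 11.90 ✓; ∠(KM, MC) = 90.00° ✓; |MC| = 14.10 ✓; ∠MCE = 147.9° ✓; |CE| = 19.60 ✓; ∠CEP = 126.6° ✓; |EP| = 13.60 ✓; ∠EPV = 60.30° ✓; |PV| = 13.60 ✓; ∠(PV, VQ) = 90.00° ✓; |VQ| = 12.90 ✗.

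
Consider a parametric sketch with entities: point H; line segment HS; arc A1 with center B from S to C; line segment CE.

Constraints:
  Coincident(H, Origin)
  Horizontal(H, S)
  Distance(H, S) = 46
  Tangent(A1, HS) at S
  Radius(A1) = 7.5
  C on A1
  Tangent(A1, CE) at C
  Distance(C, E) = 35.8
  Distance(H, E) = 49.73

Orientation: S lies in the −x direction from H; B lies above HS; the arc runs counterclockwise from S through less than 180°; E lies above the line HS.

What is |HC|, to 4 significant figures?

39.15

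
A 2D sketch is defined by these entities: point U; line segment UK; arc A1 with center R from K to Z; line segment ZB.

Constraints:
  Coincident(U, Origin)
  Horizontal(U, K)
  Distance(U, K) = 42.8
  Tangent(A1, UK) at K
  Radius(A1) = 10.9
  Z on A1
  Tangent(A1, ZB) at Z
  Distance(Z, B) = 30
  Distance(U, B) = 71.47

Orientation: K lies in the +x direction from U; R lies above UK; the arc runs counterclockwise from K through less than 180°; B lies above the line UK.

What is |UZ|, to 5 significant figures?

53.931

Checks: |RZ| = 10.90 ✓; ∠(RZ, ZB) = 90.00° ✓; |ZB| = 30.00 ✓; |UB| = 71.47 ✓.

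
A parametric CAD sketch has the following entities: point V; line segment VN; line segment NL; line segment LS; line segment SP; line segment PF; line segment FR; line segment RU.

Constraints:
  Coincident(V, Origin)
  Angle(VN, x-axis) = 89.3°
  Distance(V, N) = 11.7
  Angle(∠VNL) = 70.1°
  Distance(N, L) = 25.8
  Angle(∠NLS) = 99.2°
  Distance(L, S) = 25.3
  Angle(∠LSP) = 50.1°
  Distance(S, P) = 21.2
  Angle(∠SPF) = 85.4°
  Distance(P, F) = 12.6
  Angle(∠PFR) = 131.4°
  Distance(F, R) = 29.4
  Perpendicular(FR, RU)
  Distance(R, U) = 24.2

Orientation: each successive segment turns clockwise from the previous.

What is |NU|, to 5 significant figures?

56.445

V is at the origin; VN runs at 89.3° with length 11.7, so N = (0.14294, 11.699). ∠VNL = 70.1° gives NL at -20.600° from the x-axis; with |NL| = 25.8, L = (24.293, 2.6216). ∠NLS = 99.2° gives LS at -101.40° from the x-axis; with |LS| = 25.3, S = (19.293, -22.179). ∠LSP = 50.1° gives SP at 128.70° from the x-axis; with |SP| = 21.2, P = (6.0374, -5.6341). ∠SPF = 85.4° gives PF at 34.100° from the x-axis; with |PF| = 12.6, F = (16.471, 1.4299). ∠PFR = 131.4° gives FR at -14.500° from the x-axis; with |FR| = 29.4, R = (44.935, -5.9312). The perpendicularity gives RU at right angles to FR, so RU runs at -104.50°; with |RU| = 24.2, U = (38.875, -29.360). Then |NU| = |U − N| = 56.445.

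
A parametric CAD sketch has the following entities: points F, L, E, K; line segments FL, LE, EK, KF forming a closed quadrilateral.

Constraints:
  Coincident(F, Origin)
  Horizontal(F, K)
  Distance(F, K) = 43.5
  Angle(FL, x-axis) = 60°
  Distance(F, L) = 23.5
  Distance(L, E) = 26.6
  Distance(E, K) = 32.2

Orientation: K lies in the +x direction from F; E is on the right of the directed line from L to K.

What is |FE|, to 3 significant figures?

13.5

Checks: |LE| = 26.60 ✓; |EK| = 32.20 ✓.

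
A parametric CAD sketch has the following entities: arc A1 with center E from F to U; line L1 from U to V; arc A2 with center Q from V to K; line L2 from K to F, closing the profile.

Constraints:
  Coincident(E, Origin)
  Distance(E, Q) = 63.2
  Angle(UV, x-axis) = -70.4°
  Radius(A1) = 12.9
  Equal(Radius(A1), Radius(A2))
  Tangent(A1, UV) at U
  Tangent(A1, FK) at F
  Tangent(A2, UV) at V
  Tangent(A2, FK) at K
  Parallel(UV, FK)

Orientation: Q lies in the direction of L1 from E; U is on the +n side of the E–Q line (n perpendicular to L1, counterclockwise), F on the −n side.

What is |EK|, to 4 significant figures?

64.50

The slot axis is L1's direction at -70.4°, so u = (cos -70.4°, sin -70.4°) = (0.3355, -0.9421) and n = (−sin -70.4°, cos -70.4°) = (0.9421, 0.3355). E is at the origin and Q lies 63.2 along u from E, so Q = 63.2·u = (21.20, -59.54). Tangency of A1 to both parallel lines with radius 12.9 puts U and F at E ± 12.9·n: U = (12.15, 4.327), F = (-12.15, -4.327). Equal radii place V and K the same way about Q: V = Q + 12.9·n = (33.35, -55.21), K = Q − 12.9·n = (9.048, -63.87). Then |EK| = |K − E| = 64.50.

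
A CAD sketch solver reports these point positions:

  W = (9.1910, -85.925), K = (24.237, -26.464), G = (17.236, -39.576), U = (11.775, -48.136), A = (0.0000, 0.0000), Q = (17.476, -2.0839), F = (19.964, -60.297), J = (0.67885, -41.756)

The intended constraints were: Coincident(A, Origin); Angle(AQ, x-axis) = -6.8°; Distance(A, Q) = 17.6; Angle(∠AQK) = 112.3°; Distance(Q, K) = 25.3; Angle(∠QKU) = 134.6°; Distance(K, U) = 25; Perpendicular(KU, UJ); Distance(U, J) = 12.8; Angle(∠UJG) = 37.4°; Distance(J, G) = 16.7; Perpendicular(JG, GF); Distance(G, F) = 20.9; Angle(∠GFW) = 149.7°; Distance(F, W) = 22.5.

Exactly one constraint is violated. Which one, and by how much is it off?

Distance(F, W) = 22.5 — off by 5.30.

A = (0.00, 0.00) ✓; AQ at -6.800° ✓; |AQ| = 17.60 ✓; ∠AQK = 112.3° ✓; |QK| = 25.30 ✓; ∠QKU = 134.6° ✓; |KU| = 25.00 ✓; ∠(KU, UJ) = 90.00° ✓; |UJ| = 12.80 ✓; ∠UJG = 37.40° ✓; |JG| = 16.70 ✓; ∠(JG, GF) = 90.00° ✓; |GF| = 20.90 ✓; ∠GFW = 149.7° ✓; |FW| = 27.80 ✗.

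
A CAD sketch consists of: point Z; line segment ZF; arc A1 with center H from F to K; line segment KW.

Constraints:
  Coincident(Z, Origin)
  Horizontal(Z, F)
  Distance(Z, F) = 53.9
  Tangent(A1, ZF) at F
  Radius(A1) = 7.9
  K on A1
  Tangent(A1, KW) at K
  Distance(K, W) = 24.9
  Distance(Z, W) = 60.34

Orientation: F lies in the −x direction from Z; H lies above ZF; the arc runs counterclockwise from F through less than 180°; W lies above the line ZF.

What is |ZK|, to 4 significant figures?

47.00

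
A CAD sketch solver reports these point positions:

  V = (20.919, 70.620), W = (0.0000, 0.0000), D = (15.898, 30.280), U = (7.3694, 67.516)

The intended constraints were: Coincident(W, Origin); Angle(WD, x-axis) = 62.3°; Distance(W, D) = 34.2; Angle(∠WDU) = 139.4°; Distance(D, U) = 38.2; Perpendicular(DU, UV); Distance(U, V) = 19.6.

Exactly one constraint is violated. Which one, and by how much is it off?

Distance(U, V) = 19.6 — off by 5.70.

W = (0.00, 0.00) ✓; WD at 62.30° ✓; |WD| = 34.20 ✓; ∠WDU = 139.4° ✓; |DU| = 38.20 ✓; ∠(DU, UV) = 90.00° ✓; |UV| = 13.90 ✗.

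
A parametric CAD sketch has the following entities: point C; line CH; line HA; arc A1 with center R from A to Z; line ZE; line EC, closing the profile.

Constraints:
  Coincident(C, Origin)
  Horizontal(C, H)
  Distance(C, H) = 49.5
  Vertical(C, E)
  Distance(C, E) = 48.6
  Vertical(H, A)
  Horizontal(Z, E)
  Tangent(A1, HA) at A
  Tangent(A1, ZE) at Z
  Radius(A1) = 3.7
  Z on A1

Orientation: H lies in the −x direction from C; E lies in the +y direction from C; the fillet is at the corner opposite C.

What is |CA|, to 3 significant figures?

66.8

C is at the origin; C and H share the same y with |CH| = 49.5 and H on the −x side, so H = (-49.5, 0.00). C and E share the same x with |CE| = 48.6 and E on the +y side, so E = (0.00, 48.6). The virtual corner opposite C is at (-49.5, 48.6). Since A1 is tangent to HA there, RA ⟂ HA and the tangent condition forces RZ to be normal to ZE, with radius 3.7, so the center R sits 3.7 in from both sides at R = (-45.8, 44.9). That places the tangent points at A = (-49.5, 44.9) on HA and Z = (-45.8, 48.6) on ZE. Then |CA| = |A − C| = 66.8.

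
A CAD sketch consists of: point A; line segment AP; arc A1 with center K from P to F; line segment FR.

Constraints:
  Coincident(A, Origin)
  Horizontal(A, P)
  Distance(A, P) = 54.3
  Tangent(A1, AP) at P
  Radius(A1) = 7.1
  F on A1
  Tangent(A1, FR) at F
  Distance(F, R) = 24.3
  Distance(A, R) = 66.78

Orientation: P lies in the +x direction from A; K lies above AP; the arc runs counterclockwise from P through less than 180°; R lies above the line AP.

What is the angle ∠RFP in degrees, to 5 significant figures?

131.73°

Checks: |KP| = 7.100 ✓; |KF| = 7.100 ✓; ∠(KF, FR) = 90.00° ✓; |FR| = 24.30 ✓; |AR| = 66.78 ✓.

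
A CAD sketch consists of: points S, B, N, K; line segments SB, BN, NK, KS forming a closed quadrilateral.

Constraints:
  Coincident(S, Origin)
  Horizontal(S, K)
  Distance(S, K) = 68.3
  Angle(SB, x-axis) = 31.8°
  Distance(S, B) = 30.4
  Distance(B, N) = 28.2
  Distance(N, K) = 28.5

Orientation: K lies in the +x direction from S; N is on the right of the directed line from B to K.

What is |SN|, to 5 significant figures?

41.637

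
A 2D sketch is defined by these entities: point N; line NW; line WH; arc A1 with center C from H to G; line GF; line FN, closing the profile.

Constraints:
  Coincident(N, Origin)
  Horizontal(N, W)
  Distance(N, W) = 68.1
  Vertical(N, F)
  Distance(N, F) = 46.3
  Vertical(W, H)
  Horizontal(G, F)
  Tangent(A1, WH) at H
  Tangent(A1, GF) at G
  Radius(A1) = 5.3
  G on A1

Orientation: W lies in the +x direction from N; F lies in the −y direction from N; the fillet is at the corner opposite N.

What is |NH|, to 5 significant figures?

79.490

N is at the origin; NW is horizontal with |NW| = 68.1 and W on the +x side, so W = (68.100, 0.0000). N and F share the same x with |NF| = 46.3 and F on the −y side, so F = (0.0000, -46.300). The virtual corner opposite N is at (68.100, -46.300). Since A1 is tangent to WH there, CH ⟂ WH and the tangent condition forces CG to be normal to GF, with radius 5.3, so the center C sits 5.3 in from both sides at C = (62.800, -41.000). That places the tangent points at H = (68.100, -41.000) on WH and G = (62.800, -46.300) on GF. Then |NH| = |H − N| = 79.490.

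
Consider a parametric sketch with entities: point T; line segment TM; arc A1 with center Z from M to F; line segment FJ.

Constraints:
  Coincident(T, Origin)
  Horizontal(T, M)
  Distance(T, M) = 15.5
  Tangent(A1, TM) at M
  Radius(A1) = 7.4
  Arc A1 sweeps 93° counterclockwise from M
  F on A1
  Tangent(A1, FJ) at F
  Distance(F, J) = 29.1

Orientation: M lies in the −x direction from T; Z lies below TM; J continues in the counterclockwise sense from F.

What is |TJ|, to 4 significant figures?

42.59

On A1, M sits at bearing 90° from Z; a 93° counterclockwise sweep puts F at bearing 183°, so F = Z + 7.4·(cos 183°, sin 183°) = (-22.89, -7.787). The tangent condition forces ZF to be normal to FJ, so FJ runs along (−sin 183°, cos 183°); with |FJ| = 29.1, J = (-21.37, -36.85). Then |TJ| = |J − T| = 42.59.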